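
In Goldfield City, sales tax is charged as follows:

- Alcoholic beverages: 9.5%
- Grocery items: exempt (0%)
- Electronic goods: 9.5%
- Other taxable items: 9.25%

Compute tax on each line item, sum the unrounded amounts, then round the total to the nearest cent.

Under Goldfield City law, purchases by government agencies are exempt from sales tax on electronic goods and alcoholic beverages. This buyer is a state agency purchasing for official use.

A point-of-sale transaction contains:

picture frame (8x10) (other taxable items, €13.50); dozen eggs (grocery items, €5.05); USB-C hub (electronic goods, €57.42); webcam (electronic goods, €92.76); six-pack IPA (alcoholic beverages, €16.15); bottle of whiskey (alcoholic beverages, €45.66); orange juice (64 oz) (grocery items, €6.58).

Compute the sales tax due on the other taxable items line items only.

€1.25

Picture frame (8x10) €13.50: other taxable items → 9.25% → €1.24875
Tax on other taxable items: unrounded sum = €1.24875 → €1.25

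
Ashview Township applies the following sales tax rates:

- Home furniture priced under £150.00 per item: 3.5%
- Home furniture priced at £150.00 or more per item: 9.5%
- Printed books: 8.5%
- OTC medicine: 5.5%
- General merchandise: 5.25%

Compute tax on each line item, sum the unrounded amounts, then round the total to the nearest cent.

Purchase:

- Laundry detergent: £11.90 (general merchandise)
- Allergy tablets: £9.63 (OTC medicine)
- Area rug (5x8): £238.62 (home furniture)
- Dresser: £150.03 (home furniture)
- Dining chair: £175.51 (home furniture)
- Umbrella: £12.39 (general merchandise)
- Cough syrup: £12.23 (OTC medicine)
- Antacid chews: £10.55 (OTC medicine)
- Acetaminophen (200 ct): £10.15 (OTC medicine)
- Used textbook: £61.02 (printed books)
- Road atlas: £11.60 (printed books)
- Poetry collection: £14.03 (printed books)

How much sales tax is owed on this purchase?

Laundry detergent £11.90: general merchandise → 5.25% → £0.62475
Allergy tablets £9.63: OTC medicine → 5.5% → £0.52965
Area rug (5x8) £238.62: home furniture, £150.00 or more → 9.5% → £22.6689
Dresser £150.03: home furniture, £150.00 or more → 9.5% → £14.25285
Dining chair £175.51: home furniture, £150.00 or more → 9.5% → £16.67345
Umbrella £12.39: general merchandise → 5.25% → £0.650475
Cough syrup £12.23: OTC medicine → 5.5% → £0.67265
Antacid chews £10.55: OTC medicine → 5.5% → £0.58025
Acetaminophen (200 ct) £10.15: OTC medicine → 5.5% → £0.55825
Used textbook £61.02: printed books → 8.5% → £5.1867
Road atlas £11.60: printed books → 8.5% → £0.986
Poetry collection £14.03: printed books → 8.5% → £1.19255
Unrounded tax sum = £64.576475 → £64.58

£64.58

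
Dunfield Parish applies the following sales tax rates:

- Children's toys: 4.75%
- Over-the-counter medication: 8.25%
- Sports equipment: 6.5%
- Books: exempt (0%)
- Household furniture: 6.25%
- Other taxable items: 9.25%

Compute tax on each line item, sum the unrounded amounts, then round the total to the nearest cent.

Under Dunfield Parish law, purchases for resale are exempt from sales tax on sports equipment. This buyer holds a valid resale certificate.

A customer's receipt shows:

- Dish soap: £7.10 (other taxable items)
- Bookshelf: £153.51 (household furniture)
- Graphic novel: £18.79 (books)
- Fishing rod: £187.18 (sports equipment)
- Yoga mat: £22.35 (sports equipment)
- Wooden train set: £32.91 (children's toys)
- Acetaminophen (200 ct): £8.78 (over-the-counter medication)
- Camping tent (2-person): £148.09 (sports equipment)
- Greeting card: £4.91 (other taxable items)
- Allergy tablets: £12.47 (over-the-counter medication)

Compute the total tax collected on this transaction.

Dish soap £7.10: other taxable items → 9.25% → £0.65675
Bookshelf £153.51: household furniture → 6.25% → £9.594375
Graphic novel £18.79: books → 0% → £0.00
Fishing rod £187.18: sports equipment, buyer-exempt → 0% → £0.00
Yoga mat £22.35: sports equipment, buyer-exempt → 0% → £0.00
Wooden train set £32.91: children's toys → 4.75% → £1.563225
Acetaminophen (200 ct) £8.78: over-the-counter medication → 8.25% → £0.72435
Camping tent (2-person) £148.09: sports equipment, buyer-exempt → 0% → £0.00
Greeting card £4.91: other taxable items → 9.25% → £0.454175
Allergy tablets £12.47: over-the-counter medication → 8.25% → £1.028775
Unrounded tax sum = £14.02165 → £14.02

£14.02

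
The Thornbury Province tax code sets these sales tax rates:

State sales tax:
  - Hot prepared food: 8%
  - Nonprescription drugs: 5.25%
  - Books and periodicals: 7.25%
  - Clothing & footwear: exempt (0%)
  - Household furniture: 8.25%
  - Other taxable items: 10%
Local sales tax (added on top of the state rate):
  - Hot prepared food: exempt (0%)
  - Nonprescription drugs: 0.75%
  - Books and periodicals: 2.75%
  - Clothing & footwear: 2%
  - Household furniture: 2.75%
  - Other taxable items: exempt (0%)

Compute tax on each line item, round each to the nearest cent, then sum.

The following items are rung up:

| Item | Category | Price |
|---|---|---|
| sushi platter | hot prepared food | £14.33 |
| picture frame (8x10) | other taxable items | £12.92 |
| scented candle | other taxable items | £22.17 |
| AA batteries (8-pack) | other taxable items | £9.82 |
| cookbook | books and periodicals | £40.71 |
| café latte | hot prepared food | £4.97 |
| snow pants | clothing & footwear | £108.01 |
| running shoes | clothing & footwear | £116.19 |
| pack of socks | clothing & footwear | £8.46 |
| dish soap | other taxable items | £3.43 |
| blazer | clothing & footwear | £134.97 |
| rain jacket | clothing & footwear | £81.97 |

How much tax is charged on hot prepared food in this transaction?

£1.55

Sushi platter £14.33: hot prepared food → 8% + 0% local = 8% → £1.15
Café latte £4.97: hot prepared food → 8% + 0% local = 8% → £0.40
Tax on hot prepared food = £1.15 + £0.40 = £1.55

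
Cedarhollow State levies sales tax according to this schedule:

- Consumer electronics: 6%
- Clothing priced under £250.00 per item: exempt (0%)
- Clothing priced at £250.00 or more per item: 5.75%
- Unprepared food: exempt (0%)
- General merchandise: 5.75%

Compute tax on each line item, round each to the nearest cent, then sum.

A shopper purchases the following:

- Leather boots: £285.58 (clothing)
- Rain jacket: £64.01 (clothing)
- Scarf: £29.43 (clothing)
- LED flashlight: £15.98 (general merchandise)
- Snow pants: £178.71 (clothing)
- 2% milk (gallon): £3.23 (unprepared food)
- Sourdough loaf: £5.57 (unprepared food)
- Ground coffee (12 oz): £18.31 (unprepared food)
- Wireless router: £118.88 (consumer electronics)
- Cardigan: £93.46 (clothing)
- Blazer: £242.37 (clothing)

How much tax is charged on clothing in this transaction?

Leather boots £285.58: clothing, £250.00 or more → 5.75% → £16.42
Rain jacket £64.01: clothing, under £250.00 → 0% → £0.00
Scarf £29.43: clothing, under £250.00 → 0% → £0.00
Snow pants £178.71: clothing, under £250.00 → 0% → £0.00
Cardigan £93.46: clothing, under £250.00 → 0% → £0.00
Blazer £242.37: clothing, under £250.00 → 0% → £0.00
Tax on clothing = £16.42 + £0.00 + £0.00 + £0.00 + £0.00 + £0.00 = £16.42

£16.42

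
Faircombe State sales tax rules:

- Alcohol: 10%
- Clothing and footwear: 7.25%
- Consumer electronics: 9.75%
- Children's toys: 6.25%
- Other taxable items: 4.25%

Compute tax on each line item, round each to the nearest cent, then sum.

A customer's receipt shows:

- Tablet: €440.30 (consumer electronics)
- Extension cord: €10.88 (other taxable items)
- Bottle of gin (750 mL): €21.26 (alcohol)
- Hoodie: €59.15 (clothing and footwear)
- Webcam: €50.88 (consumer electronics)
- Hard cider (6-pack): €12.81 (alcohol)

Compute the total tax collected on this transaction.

€56.05

Tablet €440.30: consumer electronics → 9.75% → €42.93
Extension cord €10.88: other taxable items → 4.25% → €0.46
Bottle of gin (750 mL) €21.26: alcohol → 10% → €2.13
Hoodie €59.15: clothing and footwear → 7.25% → €4.29
Webcam €50.88: consumer electronics → 9.75% → €4.96
Hard cider (6-pack) €12.81: alcohol → 10% → €1.28
Total tax = €42.93 + €0.46 + €2.13 + €4.29 + €4.96 + €1.28 = €56.05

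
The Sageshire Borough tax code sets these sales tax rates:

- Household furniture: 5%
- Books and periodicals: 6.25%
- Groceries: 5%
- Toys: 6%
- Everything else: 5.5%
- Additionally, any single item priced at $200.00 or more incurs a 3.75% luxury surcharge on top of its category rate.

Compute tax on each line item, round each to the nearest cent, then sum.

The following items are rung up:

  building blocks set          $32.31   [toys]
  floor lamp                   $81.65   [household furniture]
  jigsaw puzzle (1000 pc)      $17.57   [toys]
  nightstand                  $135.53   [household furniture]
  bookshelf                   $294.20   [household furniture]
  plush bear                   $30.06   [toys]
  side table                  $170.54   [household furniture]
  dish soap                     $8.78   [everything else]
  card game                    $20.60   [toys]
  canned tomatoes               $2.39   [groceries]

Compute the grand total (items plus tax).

Building blocks set $32.31: toys → 6% → $1.94
Floor lamp $81.65: household furniture → 5% → $4.08
Jigsaw puzzle (1000 pc) $17.57: toys → 6% → $1.05
Nightstand $135.53: household furniture → 5% → $6.78
Bookshelf $294.20: household furniture → 5% + 3.75% surcharge = 8.75% → $25.74
Plush bear $30.06: toys → 6% → $1.80
Side table $170.54: household furniture → 5% → $8.53
Dish soap $8.78: everything else → 5.5% → $0.48
Card game $20.60: toys → 6% → $1.24
Canned tomatoes $2.39: groceries → 5% → $0.12
Subtotal = $793.63; tax = $51.76; total due = $845.39

$845.39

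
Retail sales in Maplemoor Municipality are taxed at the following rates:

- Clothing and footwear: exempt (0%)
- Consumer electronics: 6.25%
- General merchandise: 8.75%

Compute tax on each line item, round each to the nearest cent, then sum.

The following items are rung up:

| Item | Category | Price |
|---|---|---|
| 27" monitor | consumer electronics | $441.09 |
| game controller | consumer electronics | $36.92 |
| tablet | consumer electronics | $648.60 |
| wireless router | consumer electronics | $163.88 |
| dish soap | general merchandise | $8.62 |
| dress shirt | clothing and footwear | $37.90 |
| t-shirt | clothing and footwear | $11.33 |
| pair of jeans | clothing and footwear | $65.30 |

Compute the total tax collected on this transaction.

$81.41

27" monitor $441.09: consumer electronics → 6.25% → $27.57
Game controller $36.92: consumer electronics → 6.25% → $2.31
Tablet $648.60: consumer electronics → 6.25% → $40.54
Wireless router $163.88: consumer electronics → 6.25% → $10.24
Dish soap $8.62: general merchandise → 8.75% → $0.75
Dress shirt $37.90: clothing and footwear → 0% → $0.00
T-shirt $11.33: clothing and footwear → 0% → $0.00
Pair of jeans $65.30: clothing and footwear → 0% → $0.00
Total tax = $27.57 + $2.31 + $40.54 + $10.24 + $0.75 = $81.41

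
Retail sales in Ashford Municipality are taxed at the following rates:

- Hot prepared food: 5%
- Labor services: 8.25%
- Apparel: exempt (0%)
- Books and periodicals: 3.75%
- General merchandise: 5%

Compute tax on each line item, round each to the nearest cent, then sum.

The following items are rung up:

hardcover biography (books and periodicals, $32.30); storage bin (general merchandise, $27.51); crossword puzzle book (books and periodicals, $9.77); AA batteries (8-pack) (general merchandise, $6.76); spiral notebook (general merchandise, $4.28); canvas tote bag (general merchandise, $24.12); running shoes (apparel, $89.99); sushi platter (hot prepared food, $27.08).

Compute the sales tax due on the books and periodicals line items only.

$1.58

Hardcover biography $32.30: books and periodicals → 3.75% → $1.21
Crossword puzzle book $9.77: books and periodicals → 3.75% → $0.37
Tax on books and periodicals = $1.21 + $0.37 = $1.58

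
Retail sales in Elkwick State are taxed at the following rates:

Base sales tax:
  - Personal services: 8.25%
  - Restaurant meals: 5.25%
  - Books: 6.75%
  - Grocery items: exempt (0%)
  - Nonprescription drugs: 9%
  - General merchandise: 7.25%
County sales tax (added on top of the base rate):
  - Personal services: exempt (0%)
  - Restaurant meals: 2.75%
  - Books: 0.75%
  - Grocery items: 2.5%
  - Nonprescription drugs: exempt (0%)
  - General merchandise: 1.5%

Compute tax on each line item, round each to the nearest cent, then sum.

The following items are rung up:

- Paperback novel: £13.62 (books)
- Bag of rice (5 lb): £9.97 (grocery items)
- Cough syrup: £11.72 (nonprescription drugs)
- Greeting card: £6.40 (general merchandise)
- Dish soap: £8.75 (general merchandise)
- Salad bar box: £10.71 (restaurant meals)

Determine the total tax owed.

£4.51

Paperback novel £13.62: books → 6.75% + 0.75% county = 7.5% → £1.02
Bag of rice (5 lb) £9.97: grocery items → 0% + 2.5% county = 2.5% → £0.25
Cough syrup £11.72: nonprescription drugs → 9% + 0% county = 9% → £1.05
Greeting card £6.40: general merchandise → 7.25% + 1.5% county = 8.75% → £0.56
Dish soap £8.75: general merchandise → 7.25% + 1.5% county = 8.75% → £0.77
Salad bar box £10.71: restaurant meals → 5.25% + 2.75% county = 8% → £0.86
Total tax = £1.02 + £0.25 + £1.05 + £0.56 + £0.77 + £0.86 = £4.51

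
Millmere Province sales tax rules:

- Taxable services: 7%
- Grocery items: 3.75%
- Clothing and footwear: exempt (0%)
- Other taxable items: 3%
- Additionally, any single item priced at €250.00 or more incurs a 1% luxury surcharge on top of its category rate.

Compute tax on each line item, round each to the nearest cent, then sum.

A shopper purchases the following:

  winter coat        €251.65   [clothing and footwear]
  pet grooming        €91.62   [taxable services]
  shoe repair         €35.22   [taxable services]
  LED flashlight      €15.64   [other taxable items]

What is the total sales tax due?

€11.87

Winter coat €251.65: clothing and footwear → 0% + 1% surcharge = 1% → €2.52
Pet grooming €91.62: taxable services → 7% → €6.41
Shoe repair €35.22: taxable services → 7% → €2.47
LED flashlight €15.64: other taxable items → 3% → €0.47
Total tax = €2.52 + €6.41 + €2.47 + €0.47 = €11.87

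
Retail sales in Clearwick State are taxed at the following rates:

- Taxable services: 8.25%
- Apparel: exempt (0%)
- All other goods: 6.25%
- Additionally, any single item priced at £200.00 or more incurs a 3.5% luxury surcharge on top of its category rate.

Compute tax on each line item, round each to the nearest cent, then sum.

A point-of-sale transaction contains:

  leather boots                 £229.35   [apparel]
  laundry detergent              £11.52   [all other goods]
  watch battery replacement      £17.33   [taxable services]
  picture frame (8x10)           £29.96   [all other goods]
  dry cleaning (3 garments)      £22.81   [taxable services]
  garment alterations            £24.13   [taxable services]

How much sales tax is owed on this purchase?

Leather boots £229.35: apparel → 0% + 3.5% surcharge = 3.5% → £8.03
Laundry detergent £11.52: all other goods → 6.25% → £0.72
Watch battery replacement £17.33: taxable services → 8.25% → £1.43
Picture frame (8x10) £29.96: all other goods → 6.25% → £1.87
Dry cleaning (3 garments) £22.81: taxable services → 8.25% → £1.88
Garment alterations £24.13: taxable services → 8.25% → £1.99
Total tax = £8.03 + £0.72 + £1.43 + £1.87 + £1.88 + £1.99 = £15.92

£15.92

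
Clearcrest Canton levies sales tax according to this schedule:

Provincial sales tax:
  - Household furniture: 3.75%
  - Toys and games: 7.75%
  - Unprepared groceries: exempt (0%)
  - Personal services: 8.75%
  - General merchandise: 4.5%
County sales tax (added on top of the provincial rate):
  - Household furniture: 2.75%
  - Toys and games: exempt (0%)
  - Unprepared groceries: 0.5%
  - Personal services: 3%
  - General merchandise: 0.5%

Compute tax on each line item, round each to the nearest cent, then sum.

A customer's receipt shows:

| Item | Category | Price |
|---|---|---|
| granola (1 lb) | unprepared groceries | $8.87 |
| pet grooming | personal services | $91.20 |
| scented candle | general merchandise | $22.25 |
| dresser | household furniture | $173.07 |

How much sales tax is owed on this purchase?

Granola (1 lb) $8.87: unprepared groceries → 0% + 0.5% county = 0.5% → $0.04
Pet grooming $91.20: personal services → 8.75% + 3% county = 11.75% → $10.72
Scented candle $22.25: general merchandise → 4.5% + 0.5% county = 5% → $1.11
Dresser $173.07: household furniture → 3.75% + 2.75% county = 6.5% → $11.25
Total tax = $0.04 + $10.72 + $1.11 + $11.25 = $23.12

$23.12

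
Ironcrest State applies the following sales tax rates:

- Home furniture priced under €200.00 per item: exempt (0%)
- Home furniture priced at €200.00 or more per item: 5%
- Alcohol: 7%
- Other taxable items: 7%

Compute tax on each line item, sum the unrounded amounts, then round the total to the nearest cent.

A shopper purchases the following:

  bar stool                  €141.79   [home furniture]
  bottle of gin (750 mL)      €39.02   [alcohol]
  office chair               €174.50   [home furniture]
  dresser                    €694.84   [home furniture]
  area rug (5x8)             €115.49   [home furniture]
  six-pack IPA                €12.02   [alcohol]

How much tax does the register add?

€38.31

Bar stool €141.79: home furniture, under €200.00 → 0% → €0.00
Bottle of gin (750 mL) €39.02: alcohol → 7% → €2.7314
Office chair €174.50: home furniture, under €200.00 → 0% → €0.00
Dresser €694.84: home furniture, €200.00 or more → 5% → €34.742
Area rug (5x8) €115.49: home furniture, under €200.00 → 0% → €0.00
Six-pack IPA €12.02: alcohol → 7% → €0.8414
Unrounded tax sum = €38.3148 → €38.31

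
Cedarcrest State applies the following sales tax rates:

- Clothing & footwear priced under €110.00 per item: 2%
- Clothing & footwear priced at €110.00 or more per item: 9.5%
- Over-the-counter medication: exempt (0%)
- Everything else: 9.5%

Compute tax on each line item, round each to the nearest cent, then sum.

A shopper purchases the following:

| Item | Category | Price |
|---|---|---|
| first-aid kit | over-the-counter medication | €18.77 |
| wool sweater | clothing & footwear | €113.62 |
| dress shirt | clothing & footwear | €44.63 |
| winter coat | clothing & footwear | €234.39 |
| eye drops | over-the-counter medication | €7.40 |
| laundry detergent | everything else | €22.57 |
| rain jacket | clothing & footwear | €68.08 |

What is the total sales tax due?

First-aid kit €18.77: over-the-counter medication → 0% → €0.00
Wool sweater €113.62: clothing & footwear, €110.00 or more → 9.5% → €10.79
Dress shirt €44.63: clothing & footwear, under €110.00 → 2% → €0.89
Winter coat €234.39: clothing & footwear, €110.00 or more → 9.5% → €22.27
Eye drops €7.40: over-the-counter medication → 0% → €0.00
Laundry detergent €22.57: everything else → 9.5% → €2.14
Rain jacket €68.08: clothing & footwear, under €110.00 → 2% → €1.36
Total tax = €10.79 + €0.89 + €22.27 + €2.14 + €1.36 = €37.45

€37.45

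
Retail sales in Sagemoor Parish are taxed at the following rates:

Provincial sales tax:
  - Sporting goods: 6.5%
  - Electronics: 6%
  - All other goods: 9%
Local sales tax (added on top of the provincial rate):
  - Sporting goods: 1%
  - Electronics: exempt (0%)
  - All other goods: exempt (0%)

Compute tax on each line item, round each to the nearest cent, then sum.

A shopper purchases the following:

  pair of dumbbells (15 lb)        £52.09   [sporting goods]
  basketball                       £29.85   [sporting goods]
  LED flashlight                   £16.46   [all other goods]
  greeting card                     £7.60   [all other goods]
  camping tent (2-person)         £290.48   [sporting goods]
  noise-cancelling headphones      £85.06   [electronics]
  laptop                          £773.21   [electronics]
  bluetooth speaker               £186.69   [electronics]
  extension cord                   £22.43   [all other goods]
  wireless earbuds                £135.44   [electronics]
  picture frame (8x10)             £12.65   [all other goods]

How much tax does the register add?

Pair of dumbbells (15 lb) £52.09: sporting goods → 6.5% + 1% local = 7.5% → £3.91
Basketball £29.85: sporting goods → 6.5% + 1% local = 7.5% → £2.24
LED flashlight £16.46: all other goods → 9% + 0% local = 9% → £1.48
Greeting card £7.60: all other goods → 9% + 0% local = 9% → £0.68
Camping tent (2-person) £290.48: sporting goods → 6.5% + 1% local = 7.5% → £21.79
Noise-cancelling headphones £85.06: electronics → 6% + 0% local = 6% → £5.10
Laptop £773.21: electronics → 6% + 0% local = 6% → £46.39
Bluetooth speaker £186.69: electronics → 6% + 0% local = 6% → £11.20
Extension cord £22.43: all other goods → 9% + 0% local = 9% → £2.02
Wireless earbuds £135.44: electronics → 6% + 0% local = 6% → £8.13
Picture frame (8x10) £12.65: all other goods → 9% + 0% local = 9% → £1.14
Total tax = £3.91 + £2.24 + £1.48 + £0.68 + £21.79 + £5.10 + £46.39 + £11.20 + £2.02 + £8.13 + £1.14 = £104.08

£104.08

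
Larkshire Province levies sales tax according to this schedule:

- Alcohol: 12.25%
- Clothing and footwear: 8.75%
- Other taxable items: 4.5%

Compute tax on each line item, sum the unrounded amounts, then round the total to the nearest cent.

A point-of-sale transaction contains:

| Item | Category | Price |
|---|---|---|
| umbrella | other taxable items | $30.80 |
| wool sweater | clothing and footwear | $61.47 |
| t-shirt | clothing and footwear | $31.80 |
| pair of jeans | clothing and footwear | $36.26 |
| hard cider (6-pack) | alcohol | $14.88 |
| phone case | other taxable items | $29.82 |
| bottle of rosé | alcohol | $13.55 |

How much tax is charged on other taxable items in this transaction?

Umbrella $30.80: other taxable items → 4.5% → $1.386
Phone case $29.82: other taxable items → 4.5% → $1.3419
Tax on other taxable items: unrounded sum = $2.7279 → $2.73

$2.73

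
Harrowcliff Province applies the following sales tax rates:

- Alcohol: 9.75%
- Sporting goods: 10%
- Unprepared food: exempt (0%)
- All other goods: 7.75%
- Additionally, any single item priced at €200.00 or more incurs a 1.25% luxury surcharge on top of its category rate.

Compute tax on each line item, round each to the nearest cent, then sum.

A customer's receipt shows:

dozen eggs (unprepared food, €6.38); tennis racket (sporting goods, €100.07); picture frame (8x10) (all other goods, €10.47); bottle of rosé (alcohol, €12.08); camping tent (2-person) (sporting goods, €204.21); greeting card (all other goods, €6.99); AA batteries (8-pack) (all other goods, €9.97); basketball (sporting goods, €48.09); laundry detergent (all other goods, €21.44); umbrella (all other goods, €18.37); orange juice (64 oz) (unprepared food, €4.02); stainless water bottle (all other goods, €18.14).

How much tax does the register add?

€45.58

Dozen eggs €6.38: unprepared food → 0% → €0.00
Tennis racket €100.07: sporting goods → 10% → €10.01
Picture frame (8x10) €10.47: all other goods → 7.75% → €0.81
Bottle of rosé €12.08: alcohol → 9.75% → €1.18
Camping tent (2-person) €204.21: sporting goods → 10% + 1.25% surcharge = 11.25% → €22.97
Greeting card €6.99: all other goods → 7.75% → €0.54
AA batteries (8-pack) €9.97: all other goods → 7.75% → €0.77
Basketball €48.09: sporting goods → 10% → €4.81
Laundry detergent €21.44: all other goods → 7.75% → €1.66
Umbrella €18.37: all other goods → 7.75% → €1.42
Orange juice (64 oz) €4.02: unprepared food → 0% → €0.00
Stainless water bottle €18.14: all other goods → 7.75% → €1.41
Total tax = €10.01 + €0.81 + €1.18 + €22.97 + €0.54 + €0.77 + €4.81 + €1.66 + €1.42 + €1.41 = €45.58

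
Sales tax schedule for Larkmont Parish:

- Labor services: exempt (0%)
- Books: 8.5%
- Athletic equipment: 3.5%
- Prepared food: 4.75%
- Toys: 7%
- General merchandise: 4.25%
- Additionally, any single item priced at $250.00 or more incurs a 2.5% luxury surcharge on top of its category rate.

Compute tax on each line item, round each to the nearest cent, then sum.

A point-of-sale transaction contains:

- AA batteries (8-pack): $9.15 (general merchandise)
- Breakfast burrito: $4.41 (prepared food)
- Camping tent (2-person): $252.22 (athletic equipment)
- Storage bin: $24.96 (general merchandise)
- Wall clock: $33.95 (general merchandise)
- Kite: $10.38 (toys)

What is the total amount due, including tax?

$354.03

AA batteries (8-pack) $9.15: general merchandise → 4.25% → $0.39
Breakfast burrito $4.41: prepared food → 4.75% → $0.21
Camping tent (2-person) $252.22: athletic equipment → 3.5% + 2.5% surcharge = 6% → $15.13
Storage bin $24.96: general merchandise → 4.25% → $1.06
Wall clock $33.95: general merchandise → 4.25% → $1.44
Kite $10.38: toys → 7% → $0.73
Subtotal = $335.07; tax = $18.96; total due = $354.03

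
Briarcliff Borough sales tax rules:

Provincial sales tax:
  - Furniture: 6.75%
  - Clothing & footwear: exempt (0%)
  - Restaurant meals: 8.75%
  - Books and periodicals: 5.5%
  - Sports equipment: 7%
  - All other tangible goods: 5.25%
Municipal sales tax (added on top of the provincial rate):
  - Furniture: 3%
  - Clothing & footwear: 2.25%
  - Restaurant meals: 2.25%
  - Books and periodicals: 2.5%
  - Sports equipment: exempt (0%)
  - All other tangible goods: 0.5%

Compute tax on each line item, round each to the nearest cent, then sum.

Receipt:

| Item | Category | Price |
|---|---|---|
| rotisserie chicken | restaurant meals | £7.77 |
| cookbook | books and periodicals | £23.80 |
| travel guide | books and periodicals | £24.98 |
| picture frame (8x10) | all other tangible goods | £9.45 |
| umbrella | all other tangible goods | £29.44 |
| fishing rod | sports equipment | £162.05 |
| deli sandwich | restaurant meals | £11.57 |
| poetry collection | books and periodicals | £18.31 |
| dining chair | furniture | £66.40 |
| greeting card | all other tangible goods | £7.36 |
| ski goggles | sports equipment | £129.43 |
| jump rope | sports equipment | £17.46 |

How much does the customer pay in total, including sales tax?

Rotisserie chicken £7.77: restaurant meals → 8.75% + 2.25% municipal = 11% → £0.85
Cookbook £23.80: books and periodicals → 5.5% + 2.5% municipal = 8% → £1.90
Travel guide £24.98: books and periodicals → 5.5% + 2.5% municipal = 8% → £2.00
Picture frame (8x10) £9.45: all other tangible goods → 5.25% + 0.5% municipal = 5.75% → £0.54
Umbrella £29.44: all other tangible goods → 5.25% + 0.5% municipal = 5.75% → £1.69
Fishing rod £162.05: sports equipment → 7% + 0% municipal = 7% → £11.34
Deli sandwich £11.57: restaurant meals → 8.75% + 2.25% municipal = 11% → £1.27
Poetry collection £18.31: books and periodicals → 5.5% + 2.5% municipal = 8% → £1.46
Dining chair £66.40: furniture → 6.75% + 3% municipal = 9.75% → £6.47
Greeting card £7.36: all other tangible goods → 5.25% + 0.5% municipal = 5.75% → £0.42
Ski goggles £129.43: sports equipment → 7% + 0% municipal = 7% → £9.06
Jump rope £17.46: sports equipment → 7% + 0% municipal = 7% → £1.22
Subtotal = £508.02; tax = £38.22; total due = £546.24

£546.24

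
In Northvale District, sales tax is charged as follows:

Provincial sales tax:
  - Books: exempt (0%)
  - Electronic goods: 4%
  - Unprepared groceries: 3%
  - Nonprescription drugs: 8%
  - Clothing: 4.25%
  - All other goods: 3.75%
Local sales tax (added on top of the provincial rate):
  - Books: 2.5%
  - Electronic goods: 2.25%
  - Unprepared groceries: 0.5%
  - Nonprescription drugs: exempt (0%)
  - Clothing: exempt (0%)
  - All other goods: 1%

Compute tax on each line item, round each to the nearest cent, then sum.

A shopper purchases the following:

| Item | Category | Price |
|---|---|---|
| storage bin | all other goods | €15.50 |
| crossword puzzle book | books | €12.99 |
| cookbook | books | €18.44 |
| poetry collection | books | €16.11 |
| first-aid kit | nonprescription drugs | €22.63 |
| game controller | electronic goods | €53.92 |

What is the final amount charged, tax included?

€146.69

Storage bin €15.50: all other goods → 3.75% + 1% local = 4.75% → €0.74
Crossword puzzle book €12.99: books → 0% + 2.5% local = 2.5% → €0.32
Cookbook €18.44: books → 0% + 2.5% local = 2.5% → €0.46
Poetry collection €16.11: books → 0% + 2.5% local = 2.5% → €0.40
First-aid kit €22.63: nonprescription drugs → 8% + 0% local = 8% → €1.81
Game controller €53.92: electronic goods → 4% + 2.25% local = 6.25% → €3.37
Subtotal = €139.59; tax = €7.10; total due = €146.69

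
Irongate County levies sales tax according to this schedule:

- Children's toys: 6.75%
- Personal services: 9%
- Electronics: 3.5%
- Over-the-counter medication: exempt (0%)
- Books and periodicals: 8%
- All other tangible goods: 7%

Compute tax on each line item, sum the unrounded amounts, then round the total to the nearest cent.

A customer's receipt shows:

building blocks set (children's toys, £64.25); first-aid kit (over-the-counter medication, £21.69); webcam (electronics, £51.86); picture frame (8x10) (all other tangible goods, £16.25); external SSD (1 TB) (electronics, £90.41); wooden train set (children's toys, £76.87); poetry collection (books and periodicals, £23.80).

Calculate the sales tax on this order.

Building blocks set £64.25: children's toys → 6.75% → £4.336875
First-aid kit £21.69: over-the-counter medication → 0% → £0.00
Webcam £51.86: electronics → 3.5% → £1.8151
Picture frame (8x10) £16.25: all other tangible goods → 7% → £1.1375
External SSD (1 TB) £90.41: electronics → 3.5% → £3.16435
Wooden train set £76.87: children's toys → 6.75% → £5.188725
Poetry collection £23.80: books and periodicals → 8% → £1.904
Unrounded tax sum = £17.54655 → £17.55

£17.55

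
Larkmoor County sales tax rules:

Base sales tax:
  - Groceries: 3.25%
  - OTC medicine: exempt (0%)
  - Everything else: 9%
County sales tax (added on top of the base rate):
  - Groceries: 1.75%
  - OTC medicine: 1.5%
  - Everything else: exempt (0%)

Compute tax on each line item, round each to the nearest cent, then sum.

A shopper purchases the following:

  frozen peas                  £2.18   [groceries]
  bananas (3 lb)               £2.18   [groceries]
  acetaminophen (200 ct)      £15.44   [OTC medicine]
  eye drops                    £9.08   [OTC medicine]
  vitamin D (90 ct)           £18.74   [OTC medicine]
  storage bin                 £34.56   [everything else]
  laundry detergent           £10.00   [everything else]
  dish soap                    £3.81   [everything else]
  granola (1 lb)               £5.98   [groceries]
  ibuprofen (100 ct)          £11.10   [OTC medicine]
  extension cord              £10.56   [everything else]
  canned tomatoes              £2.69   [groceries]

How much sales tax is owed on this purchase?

£6.77

Frozen peas £2.18: groceries → 3.25% + 1.75% county = 5% → £0.11
Bananas (3 lb) £2.18: groceries → 3.25% + 1.75% county = 5% → £0.11
Acetaminophen (200 ct) £15.44: OTC medicine → 0% + 1.5% county = 1.5% → £0.23
Eye drops £9.08: OTC medicine → 0% + 1.5% county = 1.5% → £0.14
Vitamin D (90 ct) £18.74: OTC medicine → 0% + 1.5% county = 1.5% → £0.28
Storage bin £34.56: everything else → 9% + 0% county = 9% → £3.11
Laundry detergent £10.00: everything else → 9% + 0% county = 9% → £0.90
Dish soap £3.81: everything else → 9% + 0% county = 9% → £0.34
Granola (1 lb) £5.98: groceries → 3.25% + 1.75% county = 5% → £0.30
Ibuprofen (100 ct) £11.10: OTC medicine → 0% + 1.5% county = 1.5% → £0.17
Extension cord £10.56: everything else → 9% + 0% county = 9% → £0.95
Canned tomatoes £2.69: groceries → 3.25% + 1.75% county = 5% → £0.13
Total tax = £0.11 + £0.11 + £0.23 + £0.14 + £0.28 + £3.11 + £0.90 + £0.34 + £0.30 + £0.17 + £0.95 + £0.13 = £6.77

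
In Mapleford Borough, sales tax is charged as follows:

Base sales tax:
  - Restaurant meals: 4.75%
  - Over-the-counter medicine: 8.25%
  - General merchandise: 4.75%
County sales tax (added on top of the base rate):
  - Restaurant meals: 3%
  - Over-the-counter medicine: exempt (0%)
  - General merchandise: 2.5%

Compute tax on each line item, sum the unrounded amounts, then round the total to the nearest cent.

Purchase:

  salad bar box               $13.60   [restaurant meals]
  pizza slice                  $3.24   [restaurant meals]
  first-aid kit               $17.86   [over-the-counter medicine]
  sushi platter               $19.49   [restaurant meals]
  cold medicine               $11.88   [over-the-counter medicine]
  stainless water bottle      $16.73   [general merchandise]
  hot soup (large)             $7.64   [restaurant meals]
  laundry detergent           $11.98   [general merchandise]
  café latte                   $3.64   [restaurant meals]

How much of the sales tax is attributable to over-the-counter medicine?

First-aid kit $17.86: over-the-counter medicine → 8.25% + 0% county = 8.25% → $1.47345
Cold medicine $11.88: over-the-counter medicine → 8.25% + 0% county = 8.25% → $0.9801
Tax on over-the-counter medicine: unrounded sum = $2.45355 → $2.45

$2.45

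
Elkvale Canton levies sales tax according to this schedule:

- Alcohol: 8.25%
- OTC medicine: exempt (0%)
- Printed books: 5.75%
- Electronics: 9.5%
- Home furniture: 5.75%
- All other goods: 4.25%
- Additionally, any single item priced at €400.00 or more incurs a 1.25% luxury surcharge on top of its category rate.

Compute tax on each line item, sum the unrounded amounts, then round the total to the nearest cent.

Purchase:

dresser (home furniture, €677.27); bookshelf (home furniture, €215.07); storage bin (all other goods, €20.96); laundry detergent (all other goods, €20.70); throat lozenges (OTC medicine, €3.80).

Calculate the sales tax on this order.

€61.55

Dresser €677.27: home furniture → 5.75% + 1.25% surcharge = 7% → €47.4089
Bookshelf €215.07: home furniture → 5.75% → €12.366525
Storage bin €20.96: all other goods → 4.25% → €0.8908
Laundry detergent €20.70: all other goods → 4.25% → €0.87975
Throat lozenges €3.80: OTC medicine → 0% → €0.00
Unrounded tax sum = €61.545975 → €61.55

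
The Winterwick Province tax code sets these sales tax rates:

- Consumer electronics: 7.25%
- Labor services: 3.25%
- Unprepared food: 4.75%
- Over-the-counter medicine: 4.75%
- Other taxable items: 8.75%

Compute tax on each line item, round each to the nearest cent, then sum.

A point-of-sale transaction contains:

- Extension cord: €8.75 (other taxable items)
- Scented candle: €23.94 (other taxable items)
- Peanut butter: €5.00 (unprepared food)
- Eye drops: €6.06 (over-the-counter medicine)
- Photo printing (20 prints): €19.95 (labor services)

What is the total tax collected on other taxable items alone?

€2.86

Extension cord €8.75: other taxable items → 8.75% → €0.77
Scented candle €23.94: other taxable items → 8.75% → €2.09
Tax on other taxable items = €0.77 + €2.09 = €2.86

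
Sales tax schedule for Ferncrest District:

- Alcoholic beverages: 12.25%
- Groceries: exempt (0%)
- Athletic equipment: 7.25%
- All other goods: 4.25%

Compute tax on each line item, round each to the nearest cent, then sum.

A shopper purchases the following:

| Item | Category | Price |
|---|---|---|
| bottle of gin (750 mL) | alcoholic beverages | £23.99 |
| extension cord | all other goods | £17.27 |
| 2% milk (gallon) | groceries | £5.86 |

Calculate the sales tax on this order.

£3.67

Bottle of gin (750 mL) £23.99: alcoholic beverages → 12.25% → £2.94
Extension cord £17.27: all other goods → 4.25% → £0.73
2% milk (gallon) £5.86: groceries → 0% → £0.00
Total tax = £2.94 + £0.73 = £3.67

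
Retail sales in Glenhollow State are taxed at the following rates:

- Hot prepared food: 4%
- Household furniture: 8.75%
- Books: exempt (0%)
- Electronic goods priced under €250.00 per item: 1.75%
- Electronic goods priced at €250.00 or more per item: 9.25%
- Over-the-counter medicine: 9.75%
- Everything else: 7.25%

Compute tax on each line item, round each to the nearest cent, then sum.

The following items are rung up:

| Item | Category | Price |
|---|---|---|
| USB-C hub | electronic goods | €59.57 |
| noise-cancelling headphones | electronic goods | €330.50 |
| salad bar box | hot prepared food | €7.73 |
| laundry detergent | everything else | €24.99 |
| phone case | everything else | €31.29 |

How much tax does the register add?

USB-C hub €59.57: electronic goods, under €250.00 → 1.75% → €1.04
Noise-cancelling headphones €330.50: electronic goods, €250.00 or more → 9.25% → €30.57
Salad bar box €7.73: hot prepared food → 4% → €0.31
Laundry detergent €24.99: everything else → 7.25% → €1.81
Phone case €31.29: everything else → 7.25% → €2.27
Total tax = €1.04 + €30.57 + €0.31 + €1.81 + €2.27 = €36.00

€36.00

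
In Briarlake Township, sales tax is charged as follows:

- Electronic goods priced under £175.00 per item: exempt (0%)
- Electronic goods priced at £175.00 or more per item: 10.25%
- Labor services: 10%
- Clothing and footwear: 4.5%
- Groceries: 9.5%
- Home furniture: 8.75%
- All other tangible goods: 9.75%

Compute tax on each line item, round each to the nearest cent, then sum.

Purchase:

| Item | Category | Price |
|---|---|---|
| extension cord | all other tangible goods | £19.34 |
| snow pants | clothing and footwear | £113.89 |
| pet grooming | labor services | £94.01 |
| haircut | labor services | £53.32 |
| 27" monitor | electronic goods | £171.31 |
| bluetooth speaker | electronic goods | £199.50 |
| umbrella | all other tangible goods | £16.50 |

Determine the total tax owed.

£43.81

Extension cord £19.34: all other tangible goods → 9.75% → £1.89
Snow pants £113.89: clothing and footwear → 4.5% → £5.13
Pet grooming £94.01: labor services → 10% → £9.40
Haircut £53.32: labor services → 10% → £5.33
27" monitor £171.31: electronic goods, under £175.00 → 0% → £0.00
Bluetooth speaker £199.50: electronic goods, £175.00 or more → 10.25% → £20.45
Umbrella £16.50: all other tangible goods → 9.75% → £1.61
Total tax = £1.89 + £5.13 + £9.40 + £5.33 + £20.45 + £1.61 = £43.81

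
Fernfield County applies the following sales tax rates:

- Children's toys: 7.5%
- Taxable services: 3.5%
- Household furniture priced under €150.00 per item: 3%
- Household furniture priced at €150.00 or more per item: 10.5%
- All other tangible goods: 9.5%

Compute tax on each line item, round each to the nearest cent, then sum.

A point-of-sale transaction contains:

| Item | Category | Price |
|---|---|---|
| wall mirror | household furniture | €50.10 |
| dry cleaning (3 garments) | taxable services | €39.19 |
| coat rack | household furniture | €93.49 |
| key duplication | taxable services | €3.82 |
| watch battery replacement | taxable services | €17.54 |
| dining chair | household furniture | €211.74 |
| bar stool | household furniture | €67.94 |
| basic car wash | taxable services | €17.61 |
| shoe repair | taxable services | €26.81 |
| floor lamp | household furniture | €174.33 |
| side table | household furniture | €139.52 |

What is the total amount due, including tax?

€896.82

Wall mirror €50.10: household furniture, under €150.00 → 3% → €1.50
Dry cleaning (3 garments) €39.19: taxable services → 3.5% → €1.37
Coat rack €93.49: household furniture, under €150.00 → 3% → €2.80
Key duplication €3.82: taxable services → 3.5% → €0.13
Watch battery replacement €17.54: taxable services → 3.5% → €0.61
Dining chair €211.74: household furniture, €150.00 or more → 10.5% → €22.23
Bar stool €67.94: household furniture, under €150.00 → 3% → €2.04
Basic car wash €17.61: taxable services → 3.5% → €0.62
Shoe repair €26.81: taxable services → 3.5% → €0.94
Floor lamp €174.33: household furniture, €150.00 or more → 10.5% → €18.30
Side table €139.52: household furniture, under €150.00 → 3% → €4.19
Subtotal = €842.09; tax = €54.73; total due = €896.82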